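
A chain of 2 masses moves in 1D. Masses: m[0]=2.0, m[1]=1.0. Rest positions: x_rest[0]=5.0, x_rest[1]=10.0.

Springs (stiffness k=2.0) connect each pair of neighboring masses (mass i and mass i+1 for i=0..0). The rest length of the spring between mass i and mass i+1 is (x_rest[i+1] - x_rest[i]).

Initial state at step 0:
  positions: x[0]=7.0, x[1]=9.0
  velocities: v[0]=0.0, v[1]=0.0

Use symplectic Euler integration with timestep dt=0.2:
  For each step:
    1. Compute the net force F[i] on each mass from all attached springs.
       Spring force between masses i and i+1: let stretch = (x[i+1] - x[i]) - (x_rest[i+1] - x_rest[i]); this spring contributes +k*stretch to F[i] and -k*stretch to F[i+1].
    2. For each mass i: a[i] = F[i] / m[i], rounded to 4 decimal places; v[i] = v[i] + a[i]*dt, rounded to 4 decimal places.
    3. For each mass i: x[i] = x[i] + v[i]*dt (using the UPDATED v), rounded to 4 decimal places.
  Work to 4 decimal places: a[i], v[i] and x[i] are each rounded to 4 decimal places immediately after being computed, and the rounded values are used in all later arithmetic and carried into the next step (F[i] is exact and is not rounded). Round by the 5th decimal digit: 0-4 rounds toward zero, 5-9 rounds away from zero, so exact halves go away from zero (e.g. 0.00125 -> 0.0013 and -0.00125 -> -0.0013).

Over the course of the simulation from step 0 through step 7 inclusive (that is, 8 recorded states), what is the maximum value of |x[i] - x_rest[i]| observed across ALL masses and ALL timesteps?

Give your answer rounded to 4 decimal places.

Answer: 2.7517

Derivation:
Step 0: x=[7.0000 9.0000] v=[0.0000 0.0000]
Step 1: x=[6.8800 9.2400] v=[-0.6000 1.2000]
Step 2: x=[6.6544 9.6912] v=[-1.1280 2.2560]
Step 3: x=[6.3503 10.2995] v=[-1.5206 3.0413]
Step 4: x=[6.0041 10.9918] v=[-1.7308 3.4616]
Step 5: x=[5.6574 11.6851] v=[-1.7333 3.4665]
Step 6: x=[5.3518 12.2962] v=[-1.5278 3.0554]
Step 7: x=[5.1240 12.7517] v=[-1.1389 2.2776]
Max displacement = 2.7517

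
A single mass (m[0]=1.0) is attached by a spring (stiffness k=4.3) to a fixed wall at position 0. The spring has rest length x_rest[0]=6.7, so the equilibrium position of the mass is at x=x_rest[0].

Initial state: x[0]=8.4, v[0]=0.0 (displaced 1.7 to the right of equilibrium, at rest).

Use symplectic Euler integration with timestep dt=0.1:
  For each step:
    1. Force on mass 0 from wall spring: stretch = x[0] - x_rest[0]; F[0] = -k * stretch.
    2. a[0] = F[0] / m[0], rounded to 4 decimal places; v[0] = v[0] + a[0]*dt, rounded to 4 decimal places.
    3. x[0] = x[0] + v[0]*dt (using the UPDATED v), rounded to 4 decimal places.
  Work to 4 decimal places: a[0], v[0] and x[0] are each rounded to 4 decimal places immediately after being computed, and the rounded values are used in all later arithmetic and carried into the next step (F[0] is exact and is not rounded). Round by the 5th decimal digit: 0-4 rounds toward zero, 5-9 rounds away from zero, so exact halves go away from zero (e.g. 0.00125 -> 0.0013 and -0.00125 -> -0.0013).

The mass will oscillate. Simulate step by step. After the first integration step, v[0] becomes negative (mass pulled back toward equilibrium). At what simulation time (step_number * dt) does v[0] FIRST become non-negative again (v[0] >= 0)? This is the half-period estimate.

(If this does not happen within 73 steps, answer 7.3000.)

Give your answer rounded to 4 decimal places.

Answer: 1.6000

Derivation:
Step 0: x=[8.4000] v=[0.0000]
Step 1: x=[8.3269] v=[-0.7310]
Step 2: x=[8.1838] v=[-1.4306]
Step 3: x=[7.9769] v=[-2.0686]
Step 4: x=[7.7151] v=[-2.6177]
Step 5: x=[7.4097] v=[-3.0542]
Step 6: x=[7.0738] v=[-3.3594]
Step 7: x=[6.7218] v=[-3.5201]
Step 8: x=[6.3689] v=[-3.5295]
Step 9: x=[6.0302] v=[-3.3871]
Step 10: x=[5.7203] v=[-3.0991]
Step 11: x=[5.4525] v=[-2.6778]
Step 12: x=[5.2384] v=[-2.1414]
Step 13: x=[5.0871] v=[-1.5129]
Step 14: x=[5.0052] v=[-0.8194]
Step 15: x=[4.9961] v=[-0.0906]
Step 16: x=[5.0603] v=[0.6421]
First v>=0 after going negative at step 16, time=1.6000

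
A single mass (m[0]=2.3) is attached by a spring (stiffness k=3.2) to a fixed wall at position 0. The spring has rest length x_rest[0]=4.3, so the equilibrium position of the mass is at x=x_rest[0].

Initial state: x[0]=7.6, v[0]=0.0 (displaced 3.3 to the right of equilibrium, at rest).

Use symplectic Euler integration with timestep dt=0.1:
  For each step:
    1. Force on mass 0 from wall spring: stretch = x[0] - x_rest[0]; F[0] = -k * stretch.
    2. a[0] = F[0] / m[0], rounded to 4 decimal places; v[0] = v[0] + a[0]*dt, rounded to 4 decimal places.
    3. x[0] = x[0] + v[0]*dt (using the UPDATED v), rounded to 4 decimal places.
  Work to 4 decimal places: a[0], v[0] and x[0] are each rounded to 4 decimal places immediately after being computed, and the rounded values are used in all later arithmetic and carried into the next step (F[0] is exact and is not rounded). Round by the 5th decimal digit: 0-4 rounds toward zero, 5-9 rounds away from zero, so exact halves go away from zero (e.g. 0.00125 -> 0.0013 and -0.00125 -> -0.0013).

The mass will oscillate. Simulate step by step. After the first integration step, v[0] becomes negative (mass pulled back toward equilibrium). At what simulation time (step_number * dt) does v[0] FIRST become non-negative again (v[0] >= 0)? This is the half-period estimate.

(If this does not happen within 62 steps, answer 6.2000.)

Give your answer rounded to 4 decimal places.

Answer: 2.7000

Derivation:
Step 0: x=[7.6000] v=[0.0000]
Step 1: x=[7.5541] v=[-0.4591]
Step 2: x=[7.4629] v=[-0.9118]
Step 3: x=[7.3277] v=[-1.3519]
Step 4: x=[7.1504] v=[-1.7732]
Step 5: x=[6.9334] v=[-2.1698]
Step 6: x=[6.6798] v=[-2.5362]
Step 7: x=[6.3931] v=[-2.8673]
Step 8: x=[6.0773] v=[-3.1585]
Step 9: x=[5.7367] v=[-3.4058]
Step 10: x=[5.3761] v=[-3.6057]
Step 11: x=[5.0006] v=[-3.7554]
Step 12: x=[4.6153] v=[-3.8529]
Step 13: x=[4.2256] v=[-3.8968]
Step 14: x=[3.8370] v=[-3.8865]
Step 15: x=[3.4548] v=[-3.8221]
Step 16: x=[3.0844] v=[-3.7045]
Step 17: x=[2.7309] v=[-3.5354]
Step 18: x=[2.3992] v=[-3.3171]
Step 19: x=[2.0939] v=[-3.0526]
Step 20: x=[1.8193] v=[-2.7457]
Step 21: x=[1.5792] v=[-2.4006]
Step 22: x=[1.3770] v=[-2.0221]
Step 23: x=[1.2155] v=[-1.6154]
Step 24: x=[1.0969] v=[-1.1863]
Step 25: x=[1.0228] v=[-0.7407]
Step 26: x=[0.9943] v=[-0.2847]
Step 27: x=[1.0118] v=[0.1752]
First v>=0 after going negative at step 27, time=2.7000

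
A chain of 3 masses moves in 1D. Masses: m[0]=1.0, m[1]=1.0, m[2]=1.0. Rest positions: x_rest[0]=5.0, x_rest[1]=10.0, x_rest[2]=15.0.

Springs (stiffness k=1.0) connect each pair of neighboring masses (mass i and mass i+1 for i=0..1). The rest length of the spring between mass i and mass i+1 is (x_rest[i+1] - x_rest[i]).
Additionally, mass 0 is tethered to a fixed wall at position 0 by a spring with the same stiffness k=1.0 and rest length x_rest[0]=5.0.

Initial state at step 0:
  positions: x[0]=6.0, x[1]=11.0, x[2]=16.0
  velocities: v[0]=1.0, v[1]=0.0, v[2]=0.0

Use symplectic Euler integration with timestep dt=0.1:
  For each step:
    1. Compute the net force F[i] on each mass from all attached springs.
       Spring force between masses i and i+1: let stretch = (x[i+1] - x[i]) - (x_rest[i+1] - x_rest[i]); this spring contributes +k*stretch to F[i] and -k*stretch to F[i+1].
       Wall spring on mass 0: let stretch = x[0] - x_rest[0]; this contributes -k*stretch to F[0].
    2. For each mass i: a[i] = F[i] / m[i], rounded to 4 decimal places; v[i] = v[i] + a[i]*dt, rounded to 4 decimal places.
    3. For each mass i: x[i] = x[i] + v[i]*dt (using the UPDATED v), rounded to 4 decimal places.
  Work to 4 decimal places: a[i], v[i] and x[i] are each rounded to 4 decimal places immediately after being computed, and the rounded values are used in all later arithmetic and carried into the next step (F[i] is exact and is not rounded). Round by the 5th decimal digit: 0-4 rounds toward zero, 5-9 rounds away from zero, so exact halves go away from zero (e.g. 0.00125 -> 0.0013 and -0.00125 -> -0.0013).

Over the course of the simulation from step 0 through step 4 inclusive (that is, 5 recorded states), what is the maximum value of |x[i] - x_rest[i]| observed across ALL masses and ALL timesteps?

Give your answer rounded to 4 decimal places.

Answer: 1.2833

Derivation:
Step 0: x=[6.0000 11.0000 16.0000] v=[1.0000 0.0000 0.0000]
Step 1: x=[6.0900 11.0000 16.0000] v=[0.9000 0.0000 0.0000]
Step 2: x=[6.1682 11.0009 16.0000] v=[0.7820 0.0090 0.0000]
Step 3: x=[6.2331 11.0035 16.0000] v=[0.6485 0.0256 0.0001]
Step 4: x=[6.2833 11.0083 16.0001] v=[0.5022 0.0482 0.0005]
Max displacement = 1.2833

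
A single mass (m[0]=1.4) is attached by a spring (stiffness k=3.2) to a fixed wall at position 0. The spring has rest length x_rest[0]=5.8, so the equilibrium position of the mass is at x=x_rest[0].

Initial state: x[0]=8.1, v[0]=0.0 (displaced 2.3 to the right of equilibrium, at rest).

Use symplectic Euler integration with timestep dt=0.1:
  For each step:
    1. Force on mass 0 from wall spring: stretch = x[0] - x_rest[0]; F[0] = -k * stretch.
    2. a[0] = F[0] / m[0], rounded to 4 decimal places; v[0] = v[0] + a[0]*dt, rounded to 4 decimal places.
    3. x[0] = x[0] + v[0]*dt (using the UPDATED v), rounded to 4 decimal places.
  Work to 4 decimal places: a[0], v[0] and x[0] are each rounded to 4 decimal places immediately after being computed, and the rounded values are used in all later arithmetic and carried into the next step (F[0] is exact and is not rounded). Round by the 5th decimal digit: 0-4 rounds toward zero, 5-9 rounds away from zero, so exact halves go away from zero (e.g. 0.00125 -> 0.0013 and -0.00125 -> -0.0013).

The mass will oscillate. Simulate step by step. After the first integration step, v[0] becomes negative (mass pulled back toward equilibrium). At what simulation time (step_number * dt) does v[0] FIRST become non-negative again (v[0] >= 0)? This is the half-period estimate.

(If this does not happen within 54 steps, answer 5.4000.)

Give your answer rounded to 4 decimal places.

Answer: 2.1000

Derivation:
Step 0: x=[8.1000] v=[0.0000]
Step 1: x=[8.0474] v=[-0.5257]
Step 2: x=[7.9435] v=[-1.0394]
Step 3: x=[7.7906] v=[-1.5293]
Step 4: x=[7.5922] v=[-1.9843]
Step 5: x=[7.3528] v=[-2.3940]
Step 6: x=[7.0779] v=[-2.7489]
Step 7: x=[6.7738] v=[-3.0410]
Step 8: x=[6.4474] v=[-3.2636]
Step 9: x=[6.1062] v=[-3.4116]
Step 10: x=[5.7580] v=[-3.4816]
Step 11: x=[5.4108] v=[-3.4720]
Step 12: x=[5.0725] v=[-3.3830]
Step 13: x=[4.7508] v=[-3.2167]
Step 14: x=[4.4531] v=[-2.9769]
Step 15: x=[4.1862] v=[-2.6690]
Step 16: x=[3.9562] v=[-2.3001]
Step 17: x=[3.7683] v=[-1.8787]
Step 18: x=[3.6269] v=[-1.4143]
Step 19: x=[3.5351] v=[-0.9176]
Step 20: x=[3.4951] v=[-0.3999]
Step 21: x=[3.5078] v=[0.1269]
First v>=0 after going negative at step 21, time=2.1000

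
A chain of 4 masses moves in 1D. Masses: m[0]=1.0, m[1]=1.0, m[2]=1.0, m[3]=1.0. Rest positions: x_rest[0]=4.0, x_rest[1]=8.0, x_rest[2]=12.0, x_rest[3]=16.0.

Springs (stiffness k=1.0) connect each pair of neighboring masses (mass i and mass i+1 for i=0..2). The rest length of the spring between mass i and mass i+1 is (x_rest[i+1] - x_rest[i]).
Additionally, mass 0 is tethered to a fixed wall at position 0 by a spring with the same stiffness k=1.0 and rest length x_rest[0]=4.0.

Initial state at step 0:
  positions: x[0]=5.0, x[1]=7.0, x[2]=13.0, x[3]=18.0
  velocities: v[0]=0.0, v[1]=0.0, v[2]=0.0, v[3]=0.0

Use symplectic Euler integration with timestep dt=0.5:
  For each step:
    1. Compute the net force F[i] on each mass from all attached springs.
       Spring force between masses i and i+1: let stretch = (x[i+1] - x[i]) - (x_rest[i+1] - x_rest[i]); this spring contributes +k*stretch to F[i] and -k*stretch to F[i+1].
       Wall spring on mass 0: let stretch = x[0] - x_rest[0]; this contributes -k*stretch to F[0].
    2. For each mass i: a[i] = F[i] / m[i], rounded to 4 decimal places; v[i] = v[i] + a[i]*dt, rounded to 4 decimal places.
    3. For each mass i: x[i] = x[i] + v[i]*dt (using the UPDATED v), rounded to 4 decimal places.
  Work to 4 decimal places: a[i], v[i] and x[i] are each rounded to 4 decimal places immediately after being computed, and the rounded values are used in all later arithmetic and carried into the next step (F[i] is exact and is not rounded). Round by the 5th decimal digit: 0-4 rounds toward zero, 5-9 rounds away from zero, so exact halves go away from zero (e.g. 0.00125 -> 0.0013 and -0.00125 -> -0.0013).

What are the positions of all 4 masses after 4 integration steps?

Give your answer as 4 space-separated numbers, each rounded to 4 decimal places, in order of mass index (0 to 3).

Step 0: x=[5.0000 7.0000 13.0000 18.0000] v=[0.0000 0.0000 0.0000 0.0000]
Step 1: x=[4.2500 8.0000 12.7500 17.7500] v=[-1.5000 2.0000 -0.5000 -0.5000]
Step 2: x=[3.3750 9.2500 12.5625 17.2500] v=[-1.7500 2.5000 -0.3750 -1.0000]
Step 3: x=[3.1250 9.8594 12.7188 16.5781] v=[-0.5000 1.2188 0.3125 -1.3438]
Step 4: x=[3.7774 9.5001 13.1251 15.9414] v=[1.3047 -0.7187 0.8125 -1.2735]

Answer: 3.7774 9.5001 13.1251 15.9414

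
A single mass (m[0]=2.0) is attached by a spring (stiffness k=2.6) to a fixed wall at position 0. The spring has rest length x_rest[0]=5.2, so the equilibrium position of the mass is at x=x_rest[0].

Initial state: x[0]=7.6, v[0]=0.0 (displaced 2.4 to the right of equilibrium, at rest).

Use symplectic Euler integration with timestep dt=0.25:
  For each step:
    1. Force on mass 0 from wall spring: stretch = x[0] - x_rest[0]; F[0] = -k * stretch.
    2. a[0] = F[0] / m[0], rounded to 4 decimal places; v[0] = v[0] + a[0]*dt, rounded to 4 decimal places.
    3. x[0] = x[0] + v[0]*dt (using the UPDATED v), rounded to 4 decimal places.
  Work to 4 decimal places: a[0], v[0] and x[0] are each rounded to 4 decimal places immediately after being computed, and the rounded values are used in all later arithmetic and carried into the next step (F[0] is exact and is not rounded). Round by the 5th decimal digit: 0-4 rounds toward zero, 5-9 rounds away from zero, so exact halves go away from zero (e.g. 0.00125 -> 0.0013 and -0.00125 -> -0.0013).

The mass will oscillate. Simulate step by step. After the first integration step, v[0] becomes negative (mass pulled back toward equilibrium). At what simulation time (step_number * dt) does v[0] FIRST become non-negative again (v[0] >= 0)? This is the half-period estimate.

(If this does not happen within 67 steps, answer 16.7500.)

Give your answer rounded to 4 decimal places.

Step 0: x=[7.6000] v=[0.0000]
Step 1: x=[7.4050] v=[-0.7800]
Step 2: x=[7.0309] v=[-1.4966]
Step 3: x=[6.5080] v=[-2.0917]
Step 4: x=[5.8788] v=[-2.5168]
Step 5: x=[5.1945] v=[-2.7374]
Step 6: x=[4.5106] v=[-2.7356]
Step 7: x=[3.8827] v=[-2.5116]
Step 8: x=[3.3618] v=[-2.0835]
Step 9: x=[2.9903] v=[-1.4861]
Step 10: x=[2.7983] v=[-0.7680]
Step 11: x=[2.8015] v=[0.0126]
First v>=0 after going negative at step 11, time=2.7500

Answer: 2.7500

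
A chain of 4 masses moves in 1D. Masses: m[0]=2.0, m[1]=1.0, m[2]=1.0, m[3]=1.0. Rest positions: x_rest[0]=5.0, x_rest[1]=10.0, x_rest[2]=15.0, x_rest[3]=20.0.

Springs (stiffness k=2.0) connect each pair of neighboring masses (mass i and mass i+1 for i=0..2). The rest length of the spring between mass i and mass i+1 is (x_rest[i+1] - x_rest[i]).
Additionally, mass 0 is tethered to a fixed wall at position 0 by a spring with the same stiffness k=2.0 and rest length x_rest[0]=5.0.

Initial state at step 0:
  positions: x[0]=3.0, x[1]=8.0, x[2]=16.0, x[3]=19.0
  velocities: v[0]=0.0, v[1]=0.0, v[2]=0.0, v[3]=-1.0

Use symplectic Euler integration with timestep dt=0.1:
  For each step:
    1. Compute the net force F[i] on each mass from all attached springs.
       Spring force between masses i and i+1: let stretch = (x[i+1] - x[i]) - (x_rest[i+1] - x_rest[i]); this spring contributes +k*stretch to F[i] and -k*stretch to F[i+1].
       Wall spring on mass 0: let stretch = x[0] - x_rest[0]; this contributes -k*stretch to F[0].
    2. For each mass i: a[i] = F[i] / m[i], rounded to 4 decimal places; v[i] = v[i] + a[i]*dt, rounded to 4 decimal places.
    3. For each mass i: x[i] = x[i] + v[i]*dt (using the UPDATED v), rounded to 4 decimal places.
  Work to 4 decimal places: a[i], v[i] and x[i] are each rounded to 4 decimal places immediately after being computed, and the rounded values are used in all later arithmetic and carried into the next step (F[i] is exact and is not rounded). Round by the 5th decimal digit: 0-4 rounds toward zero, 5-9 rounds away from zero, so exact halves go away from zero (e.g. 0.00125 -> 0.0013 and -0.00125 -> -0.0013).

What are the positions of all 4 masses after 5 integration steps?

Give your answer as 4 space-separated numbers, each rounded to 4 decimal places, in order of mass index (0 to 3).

Answer: 3.3058 8.7669 14.6622 19.0452

Derivation:
Step 0: x=[3.0000 8.0000 16.0000 19.0000] v=[0.0000 0.0000 0.0000 -1.0000]
Step 1: x=[3.0200 8.0600 15.9000 18.9400] v=[0.2000 0.6000 -1.0000 -0.6000]
Step 2: x=[3.0602 8.1760 15.7040 18.9192] v=[0.4020 1.1600 -1.9600 -0.2080]
Step 3: x=[3.1210 8.3402 15.4217 18.9341] v=[0.6076 1.6424 -2.8226 0.1490]
Step 4: x=[3.2027 8.5417 15.0681 18.9788] v=[0.8174 2.0149 -3.5364 0.4465]
Step 5: x=[3.3058 8.7669 14.6622 19.0452] v=[1.0310 2.2524 -4.0595 0.6644]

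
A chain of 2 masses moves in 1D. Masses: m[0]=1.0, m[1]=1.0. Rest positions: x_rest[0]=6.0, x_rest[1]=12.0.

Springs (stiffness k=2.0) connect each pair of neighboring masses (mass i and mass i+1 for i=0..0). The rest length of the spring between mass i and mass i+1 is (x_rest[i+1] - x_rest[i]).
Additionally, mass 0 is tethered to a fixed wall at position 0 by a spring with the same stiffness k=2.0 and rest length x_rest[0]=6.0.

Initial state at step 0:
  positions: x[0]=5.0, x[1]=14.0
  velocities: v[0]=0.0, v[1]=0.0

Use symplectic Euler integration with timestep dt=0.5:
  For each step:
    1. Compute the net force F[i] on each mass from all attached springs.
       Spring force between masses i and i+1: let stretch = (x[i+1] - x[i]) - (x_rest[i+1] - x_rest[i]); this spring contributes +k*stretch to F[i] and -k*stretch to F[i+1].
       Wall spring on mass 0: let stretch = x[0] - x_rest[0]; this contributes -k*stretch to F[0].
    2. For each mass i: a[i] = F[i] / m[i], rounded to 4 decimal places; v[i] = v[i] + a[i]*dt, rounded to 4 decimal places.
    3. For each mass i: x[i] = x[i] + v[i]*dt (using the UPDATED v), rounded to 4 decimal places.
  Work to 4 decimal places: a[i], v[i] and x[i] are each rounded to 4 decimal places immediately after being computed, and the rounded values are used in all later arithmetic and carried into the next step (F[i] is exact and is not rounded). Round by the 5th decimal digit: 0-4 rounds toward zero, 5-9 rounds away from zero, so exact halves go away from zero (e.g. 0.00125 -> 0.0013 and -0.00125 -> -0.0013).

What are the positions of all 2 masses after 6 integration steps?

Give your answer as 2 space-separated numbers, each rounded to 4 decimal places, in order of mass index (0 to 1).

Step 0: x=[5.0000 14.0000] v=[0.0000 0.0000]
Step 1: x=[7.0000 12.5000] v=[4.0000 -3.0000]
Step 2: x=[8.2500 11.2500] v=[2.5000 -2.5000]
Step 3: x=[6.8750 11.5000] v=[-2.7500 0.5000]
Step 4: x=[4.3750 12.4375] v=[-5.0000 1.8750]
Step 5: x=[3.7188 12.3438] v=[-1.3125 -0.1875]
Step 6: x=[5.5157 10.9376] v=[3.5937 -2.8125]

Answer: 5.5157 10.9376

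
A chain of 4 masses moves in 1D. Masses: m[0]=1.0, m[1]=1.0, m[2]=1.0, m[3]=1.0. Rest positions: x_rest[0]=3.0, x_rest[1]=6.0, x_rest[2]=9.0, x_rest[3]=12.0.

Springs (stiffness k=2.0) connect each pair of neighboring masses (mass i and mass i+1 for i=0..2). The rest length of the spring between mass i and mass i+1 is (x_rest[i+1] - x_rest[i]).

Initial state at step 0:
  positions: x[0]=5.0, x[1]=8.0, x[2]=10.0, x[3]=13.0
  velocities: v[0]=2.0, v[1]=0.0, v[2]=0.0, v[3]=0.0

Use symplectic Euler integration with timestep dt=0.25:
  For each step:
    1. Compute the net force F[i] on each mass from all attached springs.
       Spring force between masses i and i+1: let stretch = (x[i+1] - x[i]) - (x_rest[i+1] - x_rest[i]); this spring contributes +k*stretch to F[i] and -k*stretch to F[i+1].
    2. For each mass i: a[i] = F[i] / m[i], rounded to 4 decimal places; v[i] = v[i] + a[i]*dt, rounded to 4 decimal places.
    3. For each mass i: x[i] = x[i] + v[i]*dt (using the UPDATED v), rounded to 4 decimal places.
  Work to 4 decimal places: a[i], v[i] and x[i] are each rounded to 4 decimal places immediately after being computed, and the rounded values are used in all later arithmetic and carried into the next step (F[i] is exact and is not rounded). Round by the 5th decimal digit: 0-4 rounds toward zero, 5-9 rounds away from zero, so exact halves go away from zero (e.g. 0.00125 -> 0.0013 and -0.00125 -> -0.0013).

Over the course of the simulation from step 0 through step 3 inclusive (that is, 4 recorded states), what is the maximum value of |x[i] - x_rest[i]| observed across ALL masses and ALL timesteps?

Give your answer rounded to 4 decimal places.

Answer: 3.1954

Derivation:
Step 0: x=[5.0000 8.0000 10.0000 13.0000] v=[2.0000 0.0000 0.0000 0.0000]
Step 1: x=[5.5000 7.8750 10.1250 13.0000] v=[2.0000 -0.5000 0.5000 0.0000]
Step 2: x=[5.9219 7.7344 10.3281 13.0156] v=[1.6875 -0.5625 0.8125 0.0625]
Step 3: x=[6.1954 7.6914 10.5430 13.0703] v=[1.0938 -0.1719 0.8594 0.2188]
Max displacement = 3.1954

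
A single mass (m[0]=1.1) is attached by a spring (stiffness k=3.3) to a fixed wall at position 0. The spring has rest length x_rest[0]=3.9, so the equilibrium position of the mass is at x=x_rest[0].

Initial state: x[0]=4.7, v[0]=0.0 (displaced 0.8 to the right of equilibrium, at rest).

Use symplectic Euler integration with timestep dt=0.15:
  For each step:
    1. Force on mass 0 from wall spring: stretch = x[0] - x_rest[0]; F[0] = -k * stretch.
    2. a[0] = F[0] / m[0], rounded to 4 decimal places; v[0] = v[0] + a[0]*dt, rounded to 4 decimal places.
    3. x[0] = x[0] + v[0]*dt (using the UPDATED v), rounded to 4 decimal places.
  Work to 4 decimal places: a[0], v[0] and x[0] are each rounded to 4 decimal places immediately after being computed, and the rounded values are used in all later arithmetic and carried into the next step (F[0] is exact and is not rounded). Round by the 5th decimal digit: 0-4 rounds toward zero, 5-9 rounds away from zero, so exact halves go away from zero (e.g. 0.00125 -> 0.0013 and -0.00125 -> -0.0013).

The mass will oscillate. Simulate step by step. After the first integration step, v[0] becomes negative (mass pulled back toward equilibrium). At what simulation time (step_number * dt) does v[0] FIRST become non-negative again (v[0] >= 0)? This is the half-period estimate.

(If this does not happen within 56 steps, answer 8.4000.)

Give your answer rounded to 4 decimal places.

Step 0: x=[4.7000] v=[0.0000]
Step 1: x=[4.6460] v=[-0.3600]
Step 2: x=[4.5416] v=[-0.6957]
Step 3: x=[4.3939] v=[-0.9844]
Step 4: x=[4.2129] v=[-1.2067]
Step 5: x=[4.0108] v=[-1.3475]
Step 6: x=[3.8012] v=[-1.3974]
Step 7: x=[3.5983] v=[-1.3529]
Step 8: x=[3.4157] v=[-1.2171]
Step 9: x=[3.2658] v=[-0.9992]
Step 10: x=[3.1587] v=[-0.7138]
Step 11: x=[3.1017] v=[-0.3802]
Step 12: x=[3.0986] v=[-0.0210]
Step 13: x=[3.1495] v=[0.3396]
First v>=0 after going negative at step 13, time=1.9500

Answer: 1.9500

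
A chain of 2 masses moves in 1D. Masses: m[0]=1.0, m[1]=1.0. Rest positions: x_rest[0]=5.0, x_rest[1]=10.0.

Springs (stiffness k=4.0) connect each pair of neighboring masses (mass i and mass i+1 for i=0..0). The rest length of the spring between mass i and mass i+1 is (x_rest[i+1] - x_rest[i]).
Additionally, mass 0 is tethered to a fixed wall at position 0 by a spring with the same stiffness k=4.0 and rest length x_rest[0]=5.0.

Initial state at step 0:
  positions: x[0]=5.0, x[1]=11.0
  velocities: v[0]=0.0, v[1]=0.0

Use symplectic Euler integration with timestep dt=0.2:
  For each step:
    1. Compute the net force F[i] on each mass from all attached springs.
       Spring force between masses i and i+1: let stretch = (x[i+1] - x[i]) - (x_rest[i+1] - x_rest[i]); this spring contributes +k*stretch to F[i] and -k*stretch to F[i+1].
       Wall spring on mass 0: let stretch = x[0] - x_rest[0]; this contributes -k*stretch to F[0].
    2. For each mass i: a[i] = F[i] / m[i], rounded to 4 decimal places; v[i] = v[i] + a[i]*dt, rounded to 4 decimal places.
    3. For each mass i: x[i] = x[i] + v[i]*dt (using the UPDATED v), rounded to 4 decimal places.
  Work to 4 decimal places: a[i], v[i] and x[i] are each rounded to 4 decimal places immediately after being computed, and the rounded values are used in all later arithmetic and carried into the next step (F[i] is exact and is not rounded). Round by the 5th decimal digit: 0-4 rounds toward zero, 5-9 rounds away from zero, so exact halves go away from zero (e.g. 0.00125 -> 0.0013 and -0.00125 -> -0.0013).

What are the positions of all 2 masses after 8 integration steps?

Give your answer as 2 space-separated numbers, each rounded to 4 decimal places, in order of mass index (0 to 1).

Step 0: x=[5.0000 11.0000] v=[0.0000 0.0000]
Step 1: x=[5.1600 10.8400] v=[0.8000 -0.8000]
Step 2: x=[5.4032 10.5712] v=[1.2160 -1.3440]
Step 3: x=[5.6088 10.2755] v=[1.0278 -1.4784]
Step 4: x=[5.6636 10.0331] v=[0.2741 -1.2118]
Step 5: x=[5.5114 9.8916] v=[-0.7612 -0.7074]
Step 6: x=[5.1782 9.8493] v=[-1.6662 -0.2116]
Step 7: x=[4.7638 9.8596] v=[-2.0719 0.0515]
Step 8: x=[4.4025 9.8546] v=[-1.8063 -0.0251]

Answer: 4.4025 9.8546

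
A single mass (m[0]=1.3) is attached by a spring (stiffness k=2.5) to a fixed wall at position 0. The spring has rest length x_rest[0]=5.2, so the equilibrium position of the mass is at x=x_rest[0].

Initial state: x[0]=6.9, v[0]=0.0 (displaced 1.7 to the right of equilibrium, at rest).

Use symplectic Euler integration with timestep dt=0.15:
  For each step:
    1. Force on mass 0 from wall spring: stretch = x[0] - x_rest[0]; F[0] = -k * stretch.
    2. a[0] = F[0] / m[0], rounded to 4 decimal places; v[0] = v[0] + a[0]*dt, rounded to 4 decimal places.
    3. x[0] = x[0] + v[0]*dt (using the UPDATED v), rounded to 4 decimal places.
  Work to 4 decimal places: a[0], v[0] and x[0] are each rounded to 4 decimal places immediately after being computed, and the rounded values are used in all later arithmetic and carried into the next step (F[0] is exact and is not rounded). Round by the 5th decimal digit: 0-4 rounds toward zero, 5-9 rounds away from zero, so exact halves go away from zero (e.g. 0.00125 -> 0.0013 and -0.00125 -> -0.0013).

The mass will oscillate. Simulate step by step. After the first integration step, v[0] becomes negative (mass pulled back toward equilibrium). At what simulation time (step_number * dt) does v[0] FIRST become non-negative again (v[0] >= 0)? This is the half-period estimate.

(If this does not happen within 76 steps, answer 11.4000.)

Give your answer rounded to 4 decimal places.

Step 0: x=[6.9000] v=[0.0000]
Step 1: x=[6.8264] v=[-0.4904]
Step 2: x=[6.6825] v=[-0.9596]
Step 3: x=[6.4744] v=[-1.3873]
Step 4: x=[6.2112] v=[-1.7549]
Step 5: x=[5.9042] v=[-2.0466]
Step 6: x=[5.5667] v=[-2.2497]
Step 7: x=[5.2134] v=[-2.3555]
Step 8: x=[4.8595] v=[-2.3594]
Step 9: x=[4.5203] v=[-2.2612]
Step 10: x=[4.2105] v=[-2.0651]
Step 11: x=[3.9435] v=[-1.7797]
Step 12: x=[3.7309] v=[-1.4173]
Step 13: x=[3.5819] v=[-0.9935]
Step 14: x=[3.5029] v=[-0.5267]
Step 15: x=[3.4973] v=[-0.0371]
Step 16: x=[3.5654] v=[0.4541]
First v>=0 after going negative at step 16, time=2.4000

Answer: 2.4000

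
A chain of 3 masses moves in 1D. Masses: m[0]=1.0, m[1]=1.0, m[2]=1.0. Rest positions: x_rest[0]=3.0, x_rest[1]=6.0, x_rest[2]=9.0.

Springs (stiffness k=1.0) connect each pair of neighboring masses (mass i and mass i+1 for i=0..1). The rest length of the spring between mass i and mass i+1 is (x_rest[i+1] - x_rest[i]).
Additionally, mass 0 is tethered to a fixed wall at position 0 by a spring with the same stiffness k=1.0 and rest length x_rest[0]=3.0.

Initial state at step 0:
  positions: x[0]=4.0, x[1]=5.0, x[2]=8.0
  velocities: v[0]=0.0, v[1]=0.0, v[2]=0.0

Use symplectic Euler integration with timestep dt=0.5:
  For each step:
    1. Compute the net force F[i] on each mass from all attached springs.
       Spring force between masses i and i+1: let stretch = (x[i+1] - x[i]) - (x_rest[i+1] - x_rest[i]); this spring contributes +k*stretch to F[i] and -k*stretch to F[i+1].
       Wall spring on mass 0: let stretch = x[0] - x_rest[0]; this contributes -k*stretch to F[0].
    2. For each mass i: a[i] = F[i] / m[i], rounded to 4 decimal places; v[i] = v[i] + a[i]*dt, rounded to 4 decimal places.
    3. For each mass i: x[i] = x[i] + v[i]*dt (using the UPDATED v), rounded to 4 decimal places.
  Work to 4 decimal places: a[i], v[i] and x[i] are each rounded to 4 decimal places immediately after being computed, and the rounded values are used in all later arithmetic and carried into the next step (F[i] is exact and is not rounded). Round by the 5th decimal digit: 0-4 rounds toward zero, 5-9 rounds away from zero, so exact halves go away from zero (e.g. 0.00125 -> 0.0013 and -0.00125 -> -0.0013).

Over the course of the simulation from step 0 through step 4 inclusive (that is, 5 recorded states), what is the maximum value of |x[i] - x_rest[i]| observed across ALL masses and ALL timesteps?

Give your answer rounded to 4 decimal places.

Step 0: x=[4.0000 5.0000 8.0000] v=[0.0000 0.0000 0.0000]
Step 1: x=[3.2500 5.5000 8.0000] v=[-1.5000 1.0000 0.0000]
Step 2: x=[2.2500 6.0625 8.1250] v=[-2.0000 1.1250 0.2500]
Step 3: x=[1.6406 6.1875 8.4844] v=[-1.2188 0.2500 0.7188]
Step 4: x=[1.7578 5.7500 9.0196] v=[0.2344 -0.8750 1.0704]
Max displacement = 1.3594

Answer: 1.3594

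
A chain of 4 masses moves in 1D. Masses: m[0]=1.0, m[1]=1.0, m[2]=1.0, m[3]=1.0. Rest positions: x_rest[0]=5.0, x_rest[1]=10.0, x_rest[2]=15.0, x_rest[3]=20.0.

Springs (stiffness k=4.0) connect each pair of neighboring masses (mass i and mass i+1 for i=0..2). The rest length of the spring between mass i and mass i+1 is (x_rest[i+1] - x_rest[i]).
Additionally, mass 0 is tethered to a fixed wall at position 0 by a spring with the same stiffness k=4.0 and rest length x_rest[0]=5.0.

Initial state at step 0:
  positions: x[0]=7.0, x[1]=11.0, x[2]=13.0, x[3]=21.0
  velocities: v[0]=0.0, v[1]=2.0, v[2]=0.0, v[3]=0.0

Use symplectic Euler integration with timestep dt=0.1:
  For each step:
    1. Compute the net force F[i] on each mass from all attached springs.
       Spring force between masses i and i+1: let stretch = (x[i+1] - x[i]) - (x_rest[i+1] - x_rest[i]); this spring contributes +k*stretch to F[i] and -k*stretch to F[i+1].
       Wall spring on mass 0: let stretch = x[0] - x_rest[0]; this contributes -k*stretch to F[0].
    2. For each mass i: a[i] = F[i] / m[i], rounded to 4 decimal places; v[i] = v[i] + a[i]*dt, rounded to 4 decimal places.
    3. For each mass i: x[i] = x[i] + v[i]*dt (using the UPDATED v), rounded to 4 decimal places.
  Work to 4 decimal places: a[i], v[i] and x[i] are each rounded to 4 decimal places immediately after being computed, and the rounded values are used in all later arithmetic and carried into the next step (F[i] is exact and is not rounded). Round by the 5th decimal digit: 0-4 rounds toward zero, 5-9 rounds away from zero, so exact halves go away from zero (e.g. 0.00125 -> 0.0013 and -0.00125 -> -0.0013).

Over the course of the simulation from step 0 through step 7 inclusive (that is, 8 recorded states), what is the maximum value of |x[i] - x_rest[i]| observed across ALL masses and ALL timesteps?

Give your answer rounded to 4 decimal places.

Step 0: x=[7.0000 11.0000 13.0000 21.0000] v=[0.0000 2.0000 0.0000 0.0000]
Step 1: x=[6.8800 11.1200 13.2400 20.8800] v=[-1.2000 1.2000 2.4000 -1.2000]
Step 2: x=[6.6544 11.1552 13.7008 20.6544] v=[-2.2560 0.3520 4.6080 -2.2560]
Step 3: x=[6.3427 11.1122 14.3379 20.3507] v=[-3.1174 -0.4301 6.3712 -3.0374]
Step 4: x=[5.9680 11.0074 15.0865 20.0065] v=[-3.7467 -1.0476 7.4860 -3.4425]
Step 5: x=[5.5562 10.8642 15.8687 19.6655] v=[-4.1181 -1.4317 7.8224 -3.4105]
Step 6: x=[5.1345 10.7089 16.6026 19.3726] v=[-4.2174 -1.5531 7.3393 -2.9292]
Step 7: x=[4.7304 10.5664 17.2116 19.1689] v=[-4.0414 -1.4254 6.0898 -2.0372]
Max displacement = 2.2116

Answer: 2.2116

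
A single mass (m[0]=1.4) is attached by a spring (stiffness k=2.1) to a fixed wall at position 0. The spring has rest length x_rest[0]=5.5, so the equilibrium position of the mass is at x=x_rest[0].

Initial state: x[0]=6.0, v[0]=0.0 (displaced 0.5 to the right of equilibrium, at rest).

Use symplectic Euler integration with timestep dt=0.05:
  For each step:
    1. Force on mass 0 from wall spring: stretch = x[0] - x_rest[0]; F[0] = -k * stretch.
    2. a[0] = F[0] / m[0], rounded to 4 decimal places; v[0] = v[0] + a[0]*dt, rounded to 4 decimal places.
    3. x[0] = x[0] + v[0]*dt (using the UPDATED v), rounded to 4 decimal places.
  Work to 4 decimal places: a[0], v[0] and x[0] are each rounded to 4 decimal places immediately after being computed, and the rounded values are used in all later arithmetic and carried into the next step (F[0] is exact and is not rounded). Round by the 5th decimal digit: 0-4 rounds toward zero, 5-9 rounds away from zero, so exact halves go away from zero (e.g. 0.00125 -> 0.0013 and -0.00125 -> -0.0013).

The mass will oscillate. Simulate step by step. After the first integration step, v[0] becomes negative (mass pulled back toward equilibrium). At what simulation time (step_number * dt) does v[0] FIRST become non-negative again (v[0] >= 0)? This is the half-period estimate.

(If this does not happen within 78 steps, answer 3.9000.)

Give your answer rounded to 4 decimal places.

Answer: 2.6000

Derivation:
Step 0: x=[6.0000] v=[0.0000]
Step 1: x=[5.9981] v=[-0.0375]
Step 2: x=[5.9944] v=[-0.0749]
Step 3: x=[5.9888] v=[-0.1120]
Step 4: x=[5.9814] v=[-0.1487]
Step 5: x=[5.9722] v=[-0.1848]
Step 6: x=[5.9612] v=[-0.2202]
Step 7: x=[5.9485] v=[-0.2548]
Step 8: x=[5.9341] v=[-0.2884]
Step 9: x=[5.9181] v=[-0.3210]
Step 10: x=[5.9005] v=[-0.3524]
Step 11: x=[5.8814] v=[-0.3824]
Step 12: x=[5.8609] v=[-0.4110]
Step 13: x=[5.8390] v=[-0.4381]
Step 14: x=[5.8158] v=[-0.4635]
Step 15: x=[5.7914] v=[-0.4872]
Step 16: x=[5.7659] v=[-0.5091]
Step 17: x=[5.7395] v=[-0.5290]
Step 18: x=[5.7122] v=[-0.5470]
Step 19: x=[5.6841] v=[-0.5629]
Step 20: x=[5.6553] v=[-0.5767]
Step 21: x=[5.6259] v=[-0.5884]
Step 22: x=[5.5960] v=[-0.5978]
Step 23: x=[5.5658] v=[-0.6050]
Step 24: x=[5.5353] v=[-0.6099]
Step 25: x=[5.5047] v=[-0.6126]
Step 26: x=[5.4741] v=[-0.6130]
Step 27: x=[5.4435] v=[-0.6111]
Step 28: x=[5.4132] v=[-0.6069]
Step 29: x=[5.3832] v=[-0.6004]
Step 30: x=[5.3536] v=[-0.5916]
Step 31: x=[5.3246] v=[-0.5806]
Step 32: x=[5.2962] v=[-0.5674]
Step 33: x=[5.2686] v=[-0.5521]
Step 34: x=[5.2419] v=[-0.5347]
Step 35: x=[5.2161] v=[-0.5153]
Step 36: x=[5.1914] v=[-0.4940]
Step 37: x=[5.1679] v=[-0.4709]
Step 38: x=[5.1456] v=[-0.4460]
Step 39: x=[5.1246] v=[-0.4194]
Step 40: x=[5.1050] v=[-0.3912]
Step 41: x=[5.0869] v=[-0.3616]
Step 42: x=[5.0704] v=[-0.3306]
Step 43: x=[5.0555] v=[-0.2984]
Step 44: x=[5.0422] v=[-0.2651]
Step 45: x=[5.0307] v=[-0.2308]
Step 46: x=[5.0209] v=[-0.1956]
Step 47: x=[5.0129] v=[-0.1597]
Step 48: x=[5.0067] v=[-0.1232]
Step 49: x=[5.0024] v=[-0.0862]
Step 50: x=[5.0000] v=[-0.0489]
Step 51: x=[4.9994] v=[-0.0114]
Step 52: x=[5.0007] v=[0.0261]
First v>=0 after going negative at step 52, time=2.6000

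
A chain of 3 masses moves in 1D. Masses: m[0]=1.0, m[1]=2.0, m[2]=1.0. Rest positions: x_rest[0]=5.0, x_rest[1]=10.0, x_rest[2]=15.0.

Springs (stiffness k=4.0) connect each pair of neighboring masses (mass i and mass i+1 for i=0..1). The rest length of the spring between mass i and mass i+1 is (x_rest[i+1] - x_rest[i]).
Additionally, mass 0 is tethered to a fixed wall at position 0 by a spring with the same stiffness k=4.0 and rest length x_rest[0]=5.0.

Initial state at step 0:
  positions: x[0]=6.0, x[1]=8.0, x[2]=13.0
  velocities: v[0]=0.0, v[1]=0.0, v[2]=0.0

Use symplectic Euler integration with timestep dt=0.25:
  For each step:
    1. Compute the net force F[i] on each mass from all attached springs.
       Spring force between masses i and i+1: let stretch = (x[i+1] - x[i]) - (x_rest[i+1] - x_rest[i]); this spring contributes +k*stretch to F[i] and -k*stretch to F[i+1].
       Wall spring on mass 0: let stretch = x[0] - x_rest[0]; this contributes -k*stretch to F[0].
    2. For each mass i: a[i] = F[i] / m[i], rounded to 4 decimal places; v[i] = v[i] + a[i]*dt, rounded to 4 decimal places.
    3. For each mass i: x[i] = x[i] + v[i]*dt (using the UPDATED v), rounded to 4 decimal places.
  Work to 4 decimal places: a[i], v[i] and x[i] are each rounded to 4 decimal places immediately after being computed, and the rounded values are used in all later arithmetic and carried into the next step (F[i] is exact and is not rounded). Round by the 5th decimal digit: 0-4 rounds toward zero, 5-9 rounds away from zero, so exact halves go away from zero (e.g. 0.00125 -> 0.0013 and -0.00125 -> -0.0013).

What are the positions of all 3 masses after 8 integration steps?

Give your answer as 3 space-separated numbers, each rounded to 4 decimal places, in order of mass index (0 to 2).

Step 0: x=[6.0000 8.0000 13.0000] v=[0.0000 0.0000 0.0000]
Step 1: x=[5.0000 8.3750 13.0000] v=[-4.0000 1.5000 0.0000]
Step 2: x=[3.5938 8.9063 13.0938] v=[-5.6250 2.1250 0.3750]
Step 3: x=[2.6172 9.2969 13.3907] v=[-3.9063 1.5625 1.1875]
Step 4: x=[2.6563 9.3643 13.9141] v=[0.1562 0.2696 2.0937]
Step 5: x=[3.7083 9.1619 14.5501] v=[4.2079 -0.8095 2.5439]
Step 6: x=[5.1966 8.9514 15.0890] v=[5.9532 -0.8422 2.1557]
Step 7: x=[6.3245 9.0387 15.3435] v=[4.5114 0.3492 1.0181]
Step 8: x=[6.5498 9.5748 15.2718] v=[0.9011 2.1445 -0.2867]

Answer: 6.5498 9.5748 15.2718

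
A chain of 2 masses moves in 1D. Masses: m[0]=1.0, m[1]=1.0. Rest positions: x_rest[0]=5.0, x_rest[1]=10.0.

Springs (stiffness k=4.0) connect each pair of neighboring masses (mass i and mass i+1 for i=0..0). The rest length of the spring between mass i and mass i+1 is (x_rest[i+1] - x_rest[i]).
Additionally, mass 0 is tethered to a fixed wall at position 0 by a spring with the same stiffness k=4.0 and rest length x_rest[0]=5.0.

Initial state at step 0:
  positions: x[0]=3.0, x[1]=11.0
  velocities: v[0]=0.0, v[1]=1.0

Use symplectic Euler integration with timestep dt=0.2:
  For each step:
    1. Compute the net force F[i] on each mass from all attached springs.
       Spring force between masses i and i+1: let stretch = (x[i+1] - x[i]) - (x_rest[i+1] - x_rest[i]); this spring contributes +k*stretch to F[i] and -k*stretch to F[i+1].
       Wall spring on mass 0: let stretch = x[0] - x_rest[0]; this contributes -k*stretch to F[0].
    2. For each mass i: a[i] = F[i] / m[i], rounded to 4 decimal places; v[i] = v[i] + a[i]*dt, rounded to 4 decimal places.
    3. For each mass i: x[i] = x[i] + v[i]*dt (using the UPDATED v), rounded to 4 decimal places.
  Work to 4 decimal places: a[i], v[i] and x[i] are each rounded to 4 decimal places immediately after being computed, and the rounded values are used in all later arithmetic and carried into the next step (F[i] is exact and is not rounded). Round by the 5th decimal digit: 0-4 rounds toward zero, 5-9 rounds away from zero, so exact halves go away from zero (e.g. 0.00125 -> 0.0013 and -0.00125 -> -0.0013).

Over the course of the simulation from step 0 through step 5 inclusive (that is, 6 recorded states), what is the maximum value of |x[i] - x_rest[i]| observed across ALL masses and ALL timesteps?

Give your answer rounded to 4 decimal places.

Step 0: x=[3.0000 11.0000] v=[0.0000 1.0000]
Step 1: x=[3.8000 10.7200] v=[4.0000 -1.4000]
Step 2: x=[5.0992 10.1328] v=[6.4960 -2.9360]
Step 3: x=[6.3879 9.5402] v=[6.4435 -2.9629]
Step 4: x=[7.1589 9.2433] v=[3.8550 -1.4847]
Step 5: x=[7.1180 9.4129] v=[-0.2046 0.8478]
Max displacement = 2.1589

Answer: 2.1589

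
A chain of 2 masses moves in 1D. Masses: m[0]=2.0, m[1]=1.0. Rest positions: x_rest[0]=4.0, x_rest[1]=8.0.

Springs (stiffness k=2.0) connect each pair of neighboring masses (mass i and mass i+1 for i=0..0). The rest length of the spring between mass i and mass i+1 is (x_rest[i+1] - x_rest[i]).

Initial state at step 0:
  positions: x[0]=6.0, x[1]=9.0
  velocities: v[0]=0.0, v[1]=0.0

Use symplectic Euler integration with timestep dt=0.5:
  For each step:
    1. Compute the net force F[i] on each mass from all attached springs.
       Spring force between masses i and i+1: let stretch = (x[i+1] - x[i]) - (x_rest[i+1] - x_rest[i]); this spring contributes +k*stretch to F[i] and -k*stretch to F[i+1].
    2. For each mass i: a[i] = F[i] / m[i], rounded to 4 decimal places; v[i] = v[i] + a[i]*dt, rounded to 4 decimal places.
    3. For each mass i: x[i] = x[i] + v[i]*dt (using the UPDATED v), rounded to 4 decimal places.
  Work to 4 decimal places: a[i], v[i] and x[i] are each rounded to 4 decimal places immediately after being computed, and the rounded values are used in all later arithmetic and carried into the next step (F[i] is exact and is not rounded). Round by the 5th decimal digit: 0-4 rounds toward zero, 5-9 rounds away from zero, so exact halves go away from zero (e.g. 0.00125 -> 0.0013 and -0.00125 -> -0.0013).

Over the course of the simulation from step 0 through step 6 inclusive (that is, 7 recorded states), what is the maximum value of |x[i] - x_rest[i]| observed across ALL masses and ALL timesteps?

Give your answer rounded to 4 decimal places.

Step 0: x=[6.0000 9.0000] v=[0.0000 0.0000]
Step 1: x=[5.7500 9.5000] v=[-0.5000 1.0000]
Step 2: x=[5.4375 10.1250] v=[-0.6250 1.2500]
Step 3: x=[5.2969 10.4063] v=[-0.2813 0.5625]
Step 4: x=[5.4336 10.1329] v=[0.2734 -0.5469]
Step 5: x=[5.7452 9.5098] v=[0.6231 -1.2462]
Step 6: x=[5.9979 9.0044] v=[0.5054 -1.0108]
Max displacement = 2.4063

Answer: 2.4063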